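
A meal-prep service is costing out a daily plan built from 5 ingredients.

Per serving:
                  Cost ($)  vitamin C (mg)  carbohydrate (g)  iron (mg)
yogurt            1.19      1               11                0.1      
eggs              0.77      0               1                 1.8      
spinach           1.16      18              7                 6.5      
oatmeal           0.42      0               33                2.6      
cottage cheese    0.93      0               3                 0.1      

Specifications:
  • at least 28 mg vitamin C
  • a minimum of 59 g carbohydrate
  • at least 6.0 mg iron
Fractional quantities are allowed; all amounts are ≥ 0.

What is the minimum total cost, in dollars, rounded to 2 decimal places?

Treat it as an LP. Let x1 = servings of yogurt, x2 = servings of eggs, x3 = servings of spinach, x4 = servings of oatmeal, x5 = servings of cottage cheese.
min 1.19x1 + 0.77x2 + 1.16x3 + 0.42x4 + 0.93x5 with:
  1x1 + 18x3 ≥ 28   (vitamin C)
  11x1 + 1x2 + 7x3 + 33x4 + 3x5 ≥ 59   (carbohydrate)
  0.1x1 + 1.8x2 + 6.5x3 + 2.6x4 + 0.1x5 ≥ 6   (iron)
  x1, x2, x3, x4, x5 ≥ 0.
The cheapest feasible vertex uses only spinach, oatmeal; yogurt, eggs, cottage cheese are not used. There the vitamin C and carbohydrate constraints are tight.
So spinach = 1.556 servings, oatmeal = 1.458 servings.
Hence cost = 1.16·1.556 + 0.42·1.458 = $2.4173.

$2.42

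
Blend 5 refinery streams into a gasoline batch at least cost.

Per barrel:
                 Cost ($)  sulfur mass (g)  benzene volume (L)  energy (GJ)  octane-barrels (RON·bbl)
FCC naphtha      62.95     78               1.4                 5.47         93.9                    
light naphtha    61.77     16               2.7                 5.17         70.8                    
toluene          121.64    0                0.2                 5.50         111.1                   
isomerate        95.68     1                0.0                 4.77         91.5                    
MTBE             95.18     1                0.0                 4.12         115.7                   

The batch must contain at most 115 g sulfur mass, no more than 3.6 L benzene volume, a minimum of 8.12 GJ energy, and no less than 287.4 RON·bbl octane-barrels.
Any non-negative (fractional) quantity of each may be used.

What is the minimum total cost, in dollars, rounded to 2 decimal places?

$215.59

Let x1 = barrels of FCC naphtha, x2 = barrels of light naphtha, x3 = barrels of toluene, x4 = barrels of isomerate, x5 = barrels of MTBE.
Minimise 62.95x1 + 61.77x2 + 121.64x3 + 95.68x4 + 95.18x5 with:
  78x1 + 16x2 + 1x4 + 1x5 ≤ 115   (sulfur mass)
  1.4x1 + 2.7x2 + 0.2x3 ≤ 3.6   (benzene volume)
  5.47x1 + 5.17x2 + 5.5x3 + 4.77x4 + 4.12x5 ≥ 8.12   (energy)
  93.9x1 + 70.8x2 + 111.1x3 + 91.5x4 + 115.7x5 ≥ 287.4   (octane-barrels)
  x1, x2, x3, x4, x5 ≥ 0.
The minimum-cost mix takes nothing from light naphtha, toluene, isomerate — only FCC naphtha, MTBE. The sulfur mass and octane-barrels requirements are met with equality.
So FCC naphtha = 1.4577 barrels, MTBE = 1.301 barrels.
Total cost: 62.95·1.4577 + 95.18·1.301 = 215.5914.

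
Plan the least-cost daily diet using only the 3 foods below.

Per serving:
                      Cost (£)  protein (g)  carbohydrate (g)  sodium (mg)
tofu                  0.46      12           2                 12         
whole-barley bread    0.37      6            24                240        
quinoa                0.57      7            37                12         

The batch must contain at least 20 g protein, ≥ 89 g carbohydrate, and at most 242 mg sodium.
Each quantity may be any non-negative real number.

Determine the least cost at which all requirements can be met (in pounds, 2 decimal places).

£1.44

Let x1 = servings of tofu, x2 = servings of whole-barley bread, x3 = servings of quinoa.
min 0.46x1 + 0.37x2 + 0.57x3 subject to:
  12x1 + 6x2 + 7x3 ≥ 20   (protein)
  2x1 + 24x2 + 37x3 ≥ 89   (carbohydrate)
  12x1 + 240x2 + 12x3 ≤ 242   (sodium)
  x1, x2, x3 ≥ 0.
The optimal mix uses every input. The protein, carbohydrate, sodium requirements are met with equality.
Solving gives x1 = 0.1578, x2 = 0.9101, x3 = 1.807.
Hence cost = 0.46·0.1578 + 0.37·0.9101 + 0.57·1.807 = £1.4393.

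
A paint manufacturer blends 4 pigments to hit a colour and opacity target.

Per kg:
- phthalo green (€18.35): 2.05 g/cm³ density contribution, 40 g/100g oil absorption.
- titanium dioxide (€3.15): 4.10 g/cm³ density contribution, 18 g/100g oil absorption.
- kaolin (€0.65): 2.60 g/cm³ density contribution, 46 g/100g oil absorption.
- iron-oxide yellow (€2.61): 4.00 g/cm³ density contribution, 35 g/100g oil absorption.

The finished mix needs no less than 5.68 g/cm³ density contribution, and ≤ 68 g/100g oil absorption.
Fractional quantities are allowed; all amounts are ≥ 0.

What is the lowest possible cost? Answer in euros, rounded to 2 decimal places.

€2.69

Set it up as a linear program. Let x1 = kg of phthalo green, x2 = kg of titanium dioxide, x3 = kg of kaolin, x4 = kg of iron-oxide yellow.
Minimize 18.35x1 + 3.15x2 + 0.65x3 + 2.61x4 subject to:
  2.05x1 + 4.1x2 + 2.6x3 + 4x4 ≥ 5.68   (density contribution)
  40x1 + 18x2 + 46x3 + 35x4 ≤ 68   (oil absorption)
  x1, x2, x3, x4 ≥ 0.
The optimal basis is {titanium dioxide, kaolin}; phthalo green, iron-oxide yellow drop out. The density contribution and oil absorption requirements are met with equality.
Optimal quantities: titanium dioxide = 0.5958 kg, kaolin = 1.245 kg.
Cost = 3.15·0.5958 + 0.65·1.245 = 2.6860.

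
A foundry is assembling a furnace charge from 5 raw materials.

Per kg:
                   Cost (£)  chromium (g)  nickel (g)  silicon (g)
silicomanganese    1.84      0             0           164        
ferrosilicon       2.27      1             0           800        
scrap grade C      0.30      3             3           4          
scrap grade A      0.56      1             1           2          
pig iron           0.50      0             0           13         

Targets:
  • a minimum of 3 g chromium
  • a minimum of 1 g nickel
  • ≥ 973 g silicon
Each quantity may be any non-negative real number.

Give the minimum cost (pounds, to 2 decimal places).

This is a linear program. Let x1 = kg of silicomanganese, x2 = kg of ferrosilicon, x3 = kg of scrap grade C, x4 = kg of scrap grade A, x5 = kg of pig iron.
Minimise 1.84x1 + 2.27x2 + 0.3x3 + 0.56x4 + 0.5x5 subject to:
  1x2 + 3x3 + 1x4 ≥ 3   (chromium)
  3x3 + 1x4 ≥ 1   (nickel)
  164x1 + 800x2 + 4x3 + 2x4 + 13x5 ≥ 973   (silicon)
  x1, x2, x3, x4, x5 ≥ 0.
The minimum-cost mix takes nothing from silicomanganese, scrap grade A, pig iron — only ferrosilicon, scrap grade C. There the chromium and silicon constraints are tight.
So ferrosilicon = 1.213 kg, scrap grade C = 0.5956 kg.
Cost = 2.27·1.213 + 0.3·0.5956 = 2.9322.

£2.93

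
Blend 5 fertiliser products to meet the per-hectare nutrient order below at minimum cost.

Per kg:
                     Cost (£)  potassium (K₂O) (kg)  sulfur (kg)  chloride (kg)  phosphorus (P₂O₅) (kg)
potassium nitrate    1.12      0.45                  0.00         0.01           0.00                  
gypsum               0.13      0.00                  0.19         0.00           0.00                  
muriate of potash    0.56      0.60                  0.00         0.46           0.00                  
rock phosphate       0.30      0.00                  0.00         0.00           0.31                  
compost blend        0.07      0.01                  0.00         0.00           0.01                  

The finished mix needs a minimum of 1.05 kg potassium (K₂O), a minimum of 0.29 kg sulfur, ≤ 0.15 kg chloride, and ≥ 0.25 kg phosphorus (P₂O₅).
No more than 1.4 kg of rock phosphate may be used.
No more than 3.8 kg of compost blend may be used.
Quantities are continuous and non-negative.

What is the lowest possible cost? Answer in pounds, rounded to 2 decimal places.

£2.79

Let x1 = kg of potassium nitrate, x2 = kg of gypsum, x3 = kg of muriate of potash, x4 = kg of rock phosphate, x5 = kg of compost blend.
Minimise 1.12x1 + 0.13x2 + 0.56x3 + 0.3x4 + 0.07x5 subject to:
  0.45x1 + 0.6x3 + 0.01x5 ≥ 1.05   (potassium (K₂O))
  0.19x2 ≥ 0.29   (sulfur)
  0.01x1 + 0.46x3 ≤ 0.15   (chloride)
  0.31x4 + 0.01x5 ≥ 0.25   (phosphorus (P₂O₅))
  x4 ≤ 1.4
  x5 ≤ 3.8
  x1, x2, x3, x4, x5 ≥ 0.
The minimum-cost mix takes nothing from compost blend — only potassium nitrate, gypsum, muriate of potash, rock phosphate. The potassium (K₂O), sulfur, chloride, phosphorus (P₂O₅) requirements are met with equality.
Optimal quantities: potassium nitrate = 1.955 kg, gypsum = 1.526 kg, muriate of potash = 0.2836 kg, rock phosphate = 0.8065 kg.
Cost = 1.12·1.955 + 0.13·1.526 + 0.56·0.2836 + 0.3·0.8065 = 2.7887.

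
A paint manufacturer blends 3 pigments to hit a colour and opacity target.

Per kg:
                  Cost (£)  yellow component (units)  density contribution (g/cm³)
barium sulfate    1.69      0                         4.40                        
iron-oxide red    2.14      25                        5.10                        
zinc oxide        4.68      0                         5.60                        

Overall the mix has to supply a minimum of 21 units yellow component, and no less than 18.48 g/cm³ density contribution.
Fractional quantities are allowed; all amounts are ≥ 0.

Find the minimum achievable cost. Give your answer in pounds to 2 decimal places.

Let x1 = kg of barium sulfate, x2 = kg of iron-oxide red, x3 = kg of zinc oxide.
min 1.69x1 + 2.14x2 + 4.68x3 subject to:
  25x2 ≥ 21   (yellow component)
  4.4x1 + 5.1x2 + 5.6x3 ≥ 18.48   (density contribution)
  x1, x2, x3 ≥ 0.
The minimum-cost mix takes nothing from zinc oxide — only barium sulfate, iron-oxide red. Binding constraints: yellow component and density contribution.
So barium sulfate = 3.226 kg, iron-oxide red = 0.84 kg.
Total cost: 1.69·3.226 + 2.14·0.84 = 7.2495.

£7.25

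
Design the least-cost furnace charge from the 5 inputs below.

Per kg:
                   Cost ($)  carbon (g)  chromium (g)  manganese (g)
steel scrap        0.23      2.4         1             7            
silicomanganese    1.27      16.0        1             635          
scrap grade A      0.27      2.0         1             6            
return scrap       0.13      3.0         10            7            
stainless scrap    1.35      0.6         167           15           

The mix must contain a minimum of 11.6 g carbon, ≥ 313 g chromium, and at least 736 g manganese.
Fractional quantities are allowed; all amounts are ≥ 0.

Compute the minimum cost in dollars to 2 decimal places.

$3.94

Let x1 = kg of steel scrap, x2 = kg of silicomanganese, x3 = kg of scrap grade A, x4 = kg of return scrap, x5 = kg of stainless scrap.
Minimize 0.23x1 + 1.27x2 + 0.27x3 + 0.13x4 + 1.35x5 s.t.:
  2.4x1 + 16x2 + 2x3 + 3x4 + 0.6x5 ≥ 11.6   (carbon)
  1x1 + 1x2 + 1x3 + 10x4 + 167x5 ≥ 313   (chromium)
  7x1 + 635x2 + 6x3 + 7x4 + 15x5 ≥ 736   (manganese)
  x1, x2, x3, x4, x5 ≥ 0.
The minimum-cost mix takes nothing from steel scrap, scrap grade A, return scrap — only silicomanganese, stainless scrap. There the chromium and manganese constraints are tight.
So silicomanganese = 1.115 kg, stainless scrap = 1.868 kg.
Objective = 1.27·1.115 + 1.35·1.868 = 3.9379.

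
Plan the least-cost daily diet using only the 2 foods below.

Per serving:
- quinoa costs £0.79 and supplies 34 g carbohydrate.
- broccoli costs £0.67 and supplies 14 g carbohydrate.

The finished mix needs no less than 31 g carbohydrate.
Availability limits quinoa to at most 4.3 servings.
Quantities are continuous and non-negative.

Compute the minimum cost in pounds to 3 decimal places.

Set it up as a linear program. Let x1 = servings of quinoa, x2 = servings of broccoli.
Minimise 0.79x1 + 0.67x2 s.t.:
  34x1 + 14x2 ≥ 31   (carbohydrate)
  x1 ≤ 4.3
  x1, x2 ≥ 0.
The cheapest feasible vertex uses only quinoa; broccoli is not used. The carbohydrate requirement is met with equality.
So quinoa = 0.9118 servings.
Total cost: 0.79·0.9118 = 0.72032.

£0.720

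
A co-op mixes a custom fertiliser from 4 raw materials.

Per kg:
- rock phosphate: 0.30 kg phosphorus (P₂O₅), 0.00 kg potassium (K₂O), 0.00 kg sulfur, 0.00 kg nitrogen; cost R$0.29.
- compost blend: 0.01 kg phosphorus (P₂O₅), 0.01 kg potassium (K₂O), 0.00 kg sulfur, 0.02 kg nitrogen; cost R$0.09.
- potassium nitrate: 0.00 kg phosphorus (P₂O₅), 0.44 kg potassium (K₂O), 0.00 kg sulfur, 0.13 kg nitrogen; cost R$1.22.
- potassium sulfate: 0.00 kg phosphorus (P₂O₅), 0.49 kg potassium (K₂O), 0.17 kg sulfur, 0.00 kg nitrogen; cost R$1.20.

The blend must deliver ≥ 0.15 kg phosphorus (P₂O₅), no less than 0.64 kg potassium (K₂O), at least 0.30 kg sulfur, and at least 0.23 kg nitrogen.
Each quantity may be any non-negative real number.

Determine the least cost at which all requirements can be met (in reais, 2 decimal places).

Let x1 = kg of rock phosphate, x2 = kg of compost blend, x3 = kg of potassium nitrate, x4 = kg of potassium sulfate.
min 0.29x1 + 0.09x2 + 1.22x3 + 1.2x4 s.t.:
  0.3x1 + 0.01x2 ≥ 0.15   (phosphorus (P₂O₅))
  0.01x2 + 0.44x3 + 0.49x4 ≥ 0.64   (potassium (K₂O))
  0.17x4 ≥ 0.3   (sulfur)
  0.02x2 + 0.13x3 ≥ 0.23   (nitrogen)
  x1, x2, x3, x4 ≥ 0.
At the optimum only rock phosphate, compost blend, potassium sulfate are positive (potassium nitrate = 0). There the phosphorus (P₂O₅), sulfur, nitrogen constraints are tight.
So rock phosphate = 0.1167 kg, compost blend = 11.5 kg, potassium sulfate = 1.765 kg.
Cost = 0.29·0.1167 + 0.09·11.5 + 1.2·1.765 = 3.1868.

R$3.19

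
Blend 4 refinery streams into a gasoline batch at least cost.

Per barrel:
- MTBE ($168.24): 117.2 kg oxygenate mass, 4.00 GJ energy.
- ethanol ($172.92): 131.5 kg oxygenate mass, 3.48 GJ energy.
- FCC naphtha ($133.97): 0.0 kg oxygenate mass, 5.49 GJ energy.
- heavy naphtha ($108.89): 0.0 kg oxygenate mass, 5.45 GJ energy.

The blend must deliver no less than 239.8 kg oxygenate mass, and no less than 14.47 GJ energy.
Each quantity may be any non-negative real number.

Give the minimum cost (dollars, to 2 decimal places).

$469.82

Treat it as an LP. Let x1 = barrels of MTBE, x2 = barrels of ethanol, x3 = barrels of FCC naphtha, x4 = barrels of heavy naphtha.
Minimise 168.24x1 + 172.92x2 + 133.97x3 + 108.89x4 s.t.:
  117.2x1 + 131.5x2 ≥ 239.8   (oxygenate mass)
  4x1 + 3.48x2 + 5.49x3 + 5.45x4 ≥ 14.47   (energy)
  x1, x2, x3, x4 ≥ 0.
The cheapest feasible vertex uses only MTBE, heavy naphtha; ethanol, FCC naphtha are not used. There the oxygenate mass and energy constraints are tight.
Solving gives x1 = 2.0461, x4 = 1.1533.
Cost = 168.24·2.0461 + 108.89·1.1533 = 469.8187.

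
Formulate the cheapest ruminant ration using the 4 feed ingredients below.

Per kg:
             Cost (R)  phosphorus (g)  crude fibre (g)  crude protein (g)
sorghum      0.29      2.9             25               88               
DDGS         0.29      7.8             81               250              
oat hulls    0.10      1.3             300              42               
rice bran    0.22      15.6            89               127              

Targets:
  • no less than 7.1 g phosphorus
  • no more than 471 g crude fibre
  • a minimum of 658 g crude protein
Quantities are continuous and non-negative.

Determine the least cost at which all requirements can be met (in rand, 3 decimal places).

R0.763

This is a linear program. Let x1 = kg of sorghum, x2 = kg of DDGS, x3 = kg of oat hulls, x4 = kg of rice bran.
Minimize 0.29x1 + 0.29x2 + 0.1x3 + 0.22x4 subject to:
  2.9x1 + 7.8x2 + 1.3x3 + 15.6x4 ≥ 7.1   (phosphorus)
  25x1 + 81x2 + 300x3 + 89x4 ≤ 471   (crude fibre)
  88x1 + 250x2 + 42x3 + 127x4 ≥ 658   (crude protein)
  x1, x2, x3, x4 ≥ 0.
The minimum-cost mix takes nothing from sorghum, oat hulls, rice bran — only DDGS. Binding constraint: crude protein.
So DDGS = 2.632 kg.
Total cost: 0.29·2.632 = 0.76328.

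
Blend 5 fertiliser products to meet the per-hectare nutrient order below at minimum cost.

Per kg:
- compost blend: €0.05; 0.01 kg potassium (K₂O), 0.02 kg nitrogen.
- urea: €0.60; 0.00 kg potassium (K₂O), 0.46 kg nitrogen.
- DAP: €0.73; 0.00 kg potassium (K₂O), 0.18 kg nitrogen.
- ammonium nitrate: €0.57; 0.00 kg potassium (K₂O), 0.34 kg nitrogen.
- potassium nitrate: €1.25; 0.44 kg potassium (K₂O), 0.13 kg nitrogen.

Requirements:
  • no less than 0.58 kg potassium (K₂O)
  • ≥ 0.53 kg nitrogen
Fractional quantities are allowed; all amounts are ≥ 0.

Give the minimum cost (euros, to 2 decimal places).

€2.10

Let x1 = kg of compost blend, x2 = kg of urea, x3 = kg of DAP, x4 = kg of ammonium nitrate, x5 = kg of potassium nitrate.
min 0.05x1 + 0.6x2 + 0.73x3 + 0.57x4 + 1.25x5 s.t.:
  0.01x1 + 0.44x5 ≥ 0.58   (potassium (K₂O))
  0.02x1 + 0.46x2 + 0.18x3 + 0.34x4 + 0.13x5 ≥ 0.53   (nitrogen)
  x1, x2, x3, x4, x5 ≥ 0.
The cheapest feasible vertex uses only compost blend, potassium nitrate; urea, DAP, ammonium nitrate are not used. Binding constraints: potassium (K₂O) and nitrogen.
So compost blend = 21.04 kg, potassium nitrate = 0.84 kg.
Hence cost = 0.05·21.04 + 1.25·0.84 = €2.1020.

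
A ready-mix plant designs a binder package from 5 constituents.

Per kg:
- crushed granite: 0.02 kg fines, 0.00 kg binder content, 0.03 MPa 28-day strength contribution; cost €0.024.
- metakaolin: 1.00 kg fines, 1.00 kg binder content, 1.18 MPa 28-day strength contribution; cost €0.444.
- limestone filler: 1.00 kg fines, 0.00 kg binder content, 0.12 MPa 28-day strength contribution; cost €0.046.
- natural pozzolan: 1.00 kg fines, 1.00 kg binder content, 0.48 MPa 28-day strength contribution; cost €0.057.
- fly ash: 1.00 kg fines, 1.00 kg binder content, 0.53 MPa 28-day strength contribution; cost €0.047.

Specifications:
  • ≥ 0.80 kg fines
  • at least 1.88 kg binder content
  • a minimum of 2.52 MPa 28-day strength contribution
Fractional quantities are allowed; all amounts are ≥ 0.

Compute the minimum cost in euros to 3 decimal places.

€0.223

Let x1 = kg of crushed granite, x2 = kg of metakaolin, x3 = kg of limestone filler, x4 = kg of natural pozzolan, x5 = kg of fly ash.
Minimize 0.024x1 + 0.444x2 + 0.046x3 + 0.057x4 + 0.047x5 with:
  0.02x1 + 1x2 + 1x3 + 1x4 + 1x5 ≥ 0.8   (fines)
  1x2 + 1x4 + 1x5 ≥ 1.88   (binder content)
  0.03x1 + 1.18x2 + 0.12x3 + 0.48x4 + 0.53x5 ≥ 2.52   (28-day strength contribution)
  x1, x2, x3, x4, x5 ≥ 0.
The cheapest feasible vertex uses only fly ash; crushed granite, metakaolin, limestone filler, natural pozzolan are not used. Binding constraint: 28-day strength contribution.
Solving gives x5 = 4.755.
Cost = 0.047·4.755 = 0.22349.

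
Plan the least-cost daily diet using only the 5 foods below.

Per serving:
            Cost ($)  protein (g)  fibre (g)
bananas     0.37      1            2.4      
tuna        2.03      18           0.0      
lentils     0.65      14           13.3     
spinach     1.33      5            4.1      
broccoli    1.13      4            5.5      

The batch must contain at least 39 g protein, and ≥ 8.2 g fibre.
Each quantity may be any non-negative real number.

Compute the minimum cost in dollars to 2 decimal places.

$1.81

This is a linear program. Let x1 = servings of bananas, x2 = servings of tuna, x3 = servings of lentils, x4 = servings of spinach, x5 = servings of broccoli.
Minimize 0.37x1 + 2.03x2 + 0.65x3 + 1.33x4 + 1.13x5 with:
  1x1 + 18x2 + 14x3 + 5x4 + 4x5 ≥ 39   (protein)
  2.4x1 + 13.3x3 + 4.1x4 + 5.5x5 ≥ 8.2   (fibre)
  x1, x2, x3, x4, x5 ≥ 0.
The minimum-cost mix takes nothing from bananas, tuna, spinach, broccoli — only lentils. Binding constraint: protein.
So lentils = 2.786 servings.
Objective = 0.65·2.786 = 1.8109.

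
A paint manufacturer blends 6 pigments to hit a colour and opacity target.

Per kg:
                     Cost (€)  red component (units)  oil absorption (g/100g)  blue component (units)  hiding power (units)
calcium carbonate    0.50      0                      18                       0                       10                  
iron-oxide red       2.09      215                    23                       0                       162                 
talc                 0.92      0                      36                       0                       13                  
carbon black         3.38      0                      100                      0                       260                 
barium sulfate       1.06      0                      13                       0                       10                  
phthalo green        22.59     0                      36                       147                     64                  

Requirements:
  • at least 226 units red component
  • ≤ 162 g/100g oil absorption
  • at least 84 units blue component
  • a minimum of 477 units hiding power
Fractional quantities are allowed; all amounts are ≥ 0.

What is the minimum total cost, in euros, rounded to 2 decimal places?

Let x1 = kg of calcium carbonate, x2 = kg of iron-oxide red, x3 = kg of talc, x4 = kg of carbon black, x5 = kg of barium sulfate, x6 = kg of phthalo green.
Minimise 0.5x1 + 2.09x2 + 0.92x3 + 3.38x4 + 1.06x5 + 22.59x6 subject to:
  215x2 ≥ 226   (red component)
  18x1 + 23x2 + 36x3 + 100x4 + 13x5 + 36x6 ≤ 162   (oil absorption)
  147x6 ≥ 84   (blue component)
  10x1 + 162x2 + 13x3 + 260x4 + 10x5 + 64x6 ≥ 477   (hiding power)
  x1, x2, x3, x4, x5, x6 ≥ 0.
At the optimum only iron-oxide red, phthalo green are positive (calcium carbonate, talc, carbon black, barium sulfate = 0). The blue component and hiding power requirements are met with equality.
So iron-oxide red = 2.719 kg, phthalo green = 0.5714 kg.
Objective = 2.09·2.719 + 22.59·0.5714 = 18.5906.

€18.59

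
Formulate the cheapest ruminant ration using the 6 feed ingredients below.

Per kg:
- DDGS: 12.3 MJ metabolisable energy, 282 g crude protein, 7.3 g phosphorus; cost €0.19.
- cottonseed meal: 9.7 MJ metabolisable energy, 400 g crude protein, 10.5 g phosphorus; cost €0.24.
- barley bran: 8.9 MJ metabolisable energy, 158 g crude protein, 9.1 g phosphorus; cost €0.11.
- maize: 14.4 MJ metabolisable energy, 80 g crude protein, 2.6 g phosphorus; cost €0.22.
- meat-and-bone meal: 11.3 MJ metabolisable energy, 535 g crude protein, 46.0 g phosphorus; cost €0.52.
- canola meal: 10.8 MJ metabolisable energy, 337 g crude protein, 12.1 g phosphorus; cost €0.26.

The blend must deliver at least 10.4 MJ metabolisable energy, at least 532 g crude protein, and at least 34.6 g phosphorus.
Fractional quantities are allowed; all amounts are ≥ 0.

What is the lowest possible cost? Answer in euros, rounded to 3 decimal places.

This is a linear program. Let x1 = kg of DDGS, x2 = kg of cottonseed meal, x3 = kg of barley bran, x4 = kg of maize, x5 = kg of meat-and-bone meal, x6 = kg of canola meal.
min 0.19x1 + 0.24x2 + 0.11x3 + 0.22x4 + 0.52x5 + 0.26x6 subject to:
  12.3x1 + 9.7x2 + 8.9x3 + 14.4x4 + 11.3x5 + 10.8x6 ≥ 10.4   (metabolisable energy)
  282x1 + 400x2 + 158x3 + 80x4 + 535x5 + 337x6 ≥ 532   (crude protein)
  7.3x1 + 10.5x2 + 9.1x3 + 2.6x4 + 46x5 + 12.1x6 ≥ 34.6   (phosphorus)
  x1, x2, x3, x4, x5, x6 ≥ 0.
The cheapest feasible vertex uses only barley bran, meat-and-bone meal; DDGS, cottonseed meal, maize, canola meal are not used. The crude protein and phosphorus requirements are met with equality.
Optimal quantities: barley bran = 2.484 kg, meat-and-bone meal = 0.2607 kg.
Cost = 0.11·2.484 + 0.52·0.2607 = 0.40880.

€0.409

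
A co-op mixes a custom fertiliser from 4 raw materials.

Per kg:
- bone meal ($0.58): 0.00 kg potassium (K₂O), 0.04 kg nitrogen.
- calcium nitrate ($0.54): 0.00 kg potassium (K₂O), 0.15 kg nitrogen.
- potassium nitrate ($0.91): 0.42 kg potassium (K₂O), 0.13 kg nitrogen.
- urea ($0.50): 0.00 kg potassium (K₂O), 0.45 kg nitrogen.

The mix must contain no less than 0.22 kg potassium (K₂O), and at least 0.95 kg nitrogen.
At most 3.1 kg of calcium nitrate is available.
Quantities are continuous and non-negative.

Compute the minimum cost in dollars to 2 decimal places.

Set it up as a linear program. Let x1 = kg of bone meal, x2 = kg of calcium nitrate, x3 = kg of potassium nitrate, x4 = kg of urea.
Minimise 0.58x1 + 0.54x2 + 0.91x3 + 0.5x4 with:
  0.42x3 ≥ 0.22   (potassium (K₂O))
  0.04x1 + 0.15x2 + 0.13x3 + 0.45x4 ≥ 0.95   (nitrogen)
  x2 ≤ 3.1
  x1, x2, x3, x4 ≥ 0.
At the optimum only potassium nitrate, urea are positive (bone meal, calcium nitrate = 0). Binding constraints: potassium (K₂O) and nitrogen.
That vertex is x3 = 0.5238, x4 = 1.96.
Cost = 0.91·0.5238 + 0.5·1.96 = 1.4567.

$1.46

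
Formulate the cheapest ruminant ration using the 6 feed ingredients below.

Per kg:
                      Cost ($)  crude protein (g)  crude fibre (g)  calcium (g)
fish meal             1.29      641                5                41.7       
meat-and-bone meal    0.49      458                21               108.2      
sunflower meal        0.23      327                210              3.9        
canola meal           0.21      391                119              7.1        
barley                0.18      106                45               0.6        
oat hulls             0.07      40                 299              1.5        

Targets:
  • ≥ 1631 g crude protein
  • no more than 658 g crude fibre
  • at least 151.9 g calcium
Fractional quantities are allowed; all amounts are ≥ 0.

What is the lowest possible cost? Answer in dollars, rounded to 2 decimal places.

This is a linear program. Let x1 = kg of fish meal, x2 = kg of meat-and-bone meal, x3 = kg of sunflower meal, x4 = kg of canola meal, x5 = kg of barley, x6 = kg of oat hulls.
Minimize 1.29x1 + 0.49x2 + 0.23x3 + 0.21x4 + 0.18x5 + 0.07x6 subject to:
  641x1 + 458x2 + 327x3 + 391x4 + 106x5 + 40x6 ≥ 1631   (crude protein)
  5x1 + 21x2 + 210x3 + 119x4 + 45x5 + 299x6 ≤ 658   (crude fibre)
  41.7x1 + 108.2x2 + 3.9x3 + 7.1x4 + 0.6x5 + 1.5x6 ≥ 151.9   (calcium)
  x1, x2, x3, x4, x5, x6 ≥ 0.
At the optimum only meat-and-bone meal, canola meal are positive (fish meal, sunflower meal, barley, oat hulls = 0). There the crude protein and calcium constraints are tight.
So meat-and-bone meal = 1.224 kg, canola meal = 2.737 kg.
Total cost: 0.49·1.224 + 0.21·2.737 = 1.1745.

$1.17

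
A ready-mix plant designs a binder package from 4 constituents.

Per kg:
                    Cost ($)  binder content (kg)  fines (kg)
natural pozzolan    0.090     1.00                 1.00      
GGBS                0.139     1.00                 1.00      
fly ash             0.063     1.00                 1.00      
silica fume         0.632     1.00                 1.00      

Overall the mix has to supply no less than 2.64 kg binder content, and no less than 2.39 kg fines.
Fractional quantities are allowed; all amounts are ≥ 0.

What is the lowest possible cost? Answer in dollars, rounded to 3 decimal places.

Let x1 = kg of natural pozzolan, x2 = kg of GGBS, x3 = kg of fly ash, x4 = kg of silica fume.
min 0.09x1 + 0.139x2 + 0.063x3 + 0.632x4 subject to:
  1x1 + 1x2 + 1x3 + 1x4 ≥ 2.64   (binder content)
  1x1 + 1x2 + 1x3 + 1x4 ≥ 2.39   (fines)
  x1, x2, x3, x4 ≥ 0.
At the optimum only fly ash is positive (natural pozzolan, GGBS, silica fume = 0). There the binder content constraint is tight.
So fly ash = 2.64 kg.
Total cost: 0.063·2.64 = 0.16632.

$0.166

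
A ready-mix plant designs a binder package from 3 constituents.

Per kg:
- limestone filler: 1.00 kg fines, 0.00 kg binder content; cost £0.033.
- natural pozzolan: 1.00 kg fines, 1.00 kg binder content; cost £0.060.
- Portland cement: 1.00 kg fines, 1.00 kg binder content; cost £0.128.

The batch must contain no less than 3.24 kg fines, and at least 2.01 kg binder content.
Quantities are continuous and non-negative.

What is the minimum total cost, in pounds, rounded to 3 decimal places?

£0.161

Let x1 = kg of limestone filler, x2 = kg of natural pozzolan, x3 = kg of Portland cement.
min 0.033x1 + 0.06x2 + 0.128x3 subject to:
  1x1 + 1x2 + 1x3 ≥ 3.24   (fines)
  1x2 + 1x3 ≥ 2.01   (binder content)
  x1, x2, x3 ≥ 0.
The optimal basis is {limestone filler, natural pozzolan}; Portland cement drops out. There the fines and binder content constraints are tight.
So limestone filler = 1.23 kg, natural pozzolan = 2.01 kg.
Hence cost = 0.033·1.23 + 0.06·2.01 = £0.16119.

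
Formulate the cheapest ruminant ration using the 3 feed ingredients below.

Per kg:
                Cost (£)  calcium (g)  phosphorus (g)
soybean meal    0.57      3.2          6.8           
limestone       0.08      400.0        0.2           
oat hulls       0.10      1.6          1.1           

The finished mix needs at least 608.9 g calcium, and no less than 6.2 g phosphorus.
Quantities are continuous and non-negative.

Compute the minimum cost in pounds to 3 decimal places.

Let x1 = kg of soybean meal, x2 = kg of limestone, x3 = kg of oat hulls.
Minimize 0.57x1 + 0.08x2 + 0.1x3 subject to:
  3.2x1 + 400x2 + 1.6x3 ≥ 608.9   (calcium)
  6.8x1 + 0.2x2 + 1.1x3 ≥ 6.2   (phosphorus)
  x1, x2, x3 ≥ 0.
The optimal basis is {soybean meal, limestone}; oat hulls drops out. The calcium and phosphorus requirements are met with equality.
That vertex is x1 = 0.8672, x2 = 1.515.
Hence cost = 0.57·0.8672 + 0.08·1.515 = £0.615504.

£0.616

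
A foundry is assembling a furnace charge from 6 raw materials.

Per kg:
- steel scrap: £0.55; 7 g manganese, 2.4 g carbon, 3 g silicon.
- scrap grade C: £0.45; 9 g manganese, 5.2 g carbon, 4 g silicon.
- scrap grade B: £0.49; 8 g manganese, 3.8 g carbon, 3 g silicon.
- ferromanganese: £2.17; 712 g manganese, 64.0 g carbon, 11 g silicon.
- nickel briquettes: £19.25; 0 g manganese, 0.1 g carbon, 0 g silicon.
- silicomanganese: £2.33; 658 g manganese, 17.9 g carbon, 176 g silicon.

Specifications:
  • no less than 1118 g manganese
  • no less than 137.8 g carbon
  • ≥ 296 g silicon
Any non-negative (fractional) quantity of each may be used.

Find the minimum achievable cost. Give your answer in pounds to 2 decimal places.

Let x1 = kg of steel scrap, x2 = kg of scrap grade C, x3 = kg of scrap grade B, x4 = kg of ferromanganese, x5 = kg of nickel briquettes, x6 = kg of silicomanganese.
Minimize 0.55x1 + 0.45x2 + 0.49x3 + 2.17x4 + 19.25x5 + 2.33x6 subject to:
  7x1 + 9x2 + 8x3 + 712x4 + 658x6 ≥ 1118   (manganese)
  2.4x1 + 5.2x2 + 3.8x3 + 64x4 + 0.1x5 + 17.9x6 ≥ 137.8   (carbon)
  3x1 + 4x2 + 3x3 + 11x4 + 176x6 ≥ 296   (silicon)
  x1, x2, x3, x4, x5, x6 ≥ 0.
At the optimum only ferromanganese, silicomanganese are positive (steel scrap, scrap grade C, scrap grade B, nickel briquettes = 0). There the carbon and silicon constraints are tight.
Solving gives x4 = 1.713, x6 = 1.575.
Objective = 2.17·1.713 + 2.33·1.575 = 7.3870.

£7.39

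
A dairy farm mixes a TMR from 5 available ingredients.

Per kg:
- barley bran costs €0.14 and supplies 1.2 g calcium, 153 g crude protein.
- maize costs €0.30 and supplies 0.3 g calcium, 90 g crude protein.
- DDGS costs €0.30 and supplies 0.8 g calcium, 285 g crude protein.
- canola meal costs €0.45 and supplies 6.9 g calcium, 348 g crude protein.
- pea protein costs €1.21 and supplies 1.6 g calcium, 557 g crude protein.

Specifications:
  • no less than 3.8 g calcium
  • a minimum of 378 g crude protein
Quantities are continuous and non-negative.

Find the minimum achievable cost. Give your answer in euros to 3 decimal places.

€0.372

Set it up as a linear program. Let x1 = kg of barley bran, x2 = kg of maize, x3 = kg of DDGS, x4 = kg of canola meal, x5 = kg of pea protein.
Minimise 0.14x1 + 0.3x2 + 0.3x3 + 0.45x4 + 1.21x5 with:
  1.2x1 + 0.3x2 + 0.8x3 + 6.9x4 + 1.6x5 ≥ 3.8   (calcium)
  153x1 + 90x2 + 285x3 + 348x4 + 557x5 ≥ 378   (crude protein)
  x1, x2, x3, x4, x5 ≥ 0.
The cheapest feasible vertex uses only barley bran, canola meal; maize, DDGS, pea protein are not used. There the calcium and crude protein constraints are tight.
So barley bran = 2.015 kg, canola meal = 0.2003 kg.
Cost = 0.14·2.015 + 0.45·0.2003 = 0.37224.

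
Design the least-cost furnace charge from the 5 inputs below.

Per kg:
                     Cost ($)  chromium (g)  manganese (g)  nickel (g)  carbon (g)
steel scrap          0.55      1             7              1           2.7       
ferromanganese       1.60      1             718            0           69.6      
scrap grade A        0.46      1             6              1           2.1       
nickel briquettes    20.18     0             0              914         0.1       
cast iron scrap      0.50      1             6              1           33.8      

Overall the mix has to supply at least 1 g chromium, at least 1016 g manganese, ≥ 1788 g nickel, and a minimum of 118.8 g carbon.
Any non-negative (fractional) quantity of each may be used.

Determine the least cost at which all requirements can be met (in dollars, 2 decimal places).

Set it up as a linear program. Let x1 = kg of steel scrap, x2 = kg of ferromanganese, x3 = kg of scrap grade A, x4 = kg of nickel briquettes, x5 = kg of cast iron scrap.
min 0.55x1 + 1.6x2 + 0.46x3 + 20.18x4 + 0.5x5 subject to:
  1x1 + 1x2 + 1x3 + 1x5 ≥ 1   (chromium)
  7x1 + 718x2 + 6x3 + 6x5 ≥ 1016   (manganese)
  1x1 + 1x3 + 914x4 + 1x5 ≥ 1788   (nickel)
  2.7x1 + 69.6x2 + 2.1x3 + 0.1x4 + 33.8x5 ≥ 118.8   (carbon)
  x1, x2, x3, x4, x5 ≥ 0.
The cheapest feasible vertex uses only ferromanganese, nickel briquettes, cast iron scrap; steel scrap, scrap grade A are not used. Binding constraints: manganese, nickel, carbon.
Optimal quantities: ferromanganese = 1.41 kg, nickel briquettes = 1.9556 kg, cast iron scrap = 0.60561 kg.
Objective = 1.6·1.41 + 20.18·1.9556 + 0.5·0.60561 = 42.0228.

$42.02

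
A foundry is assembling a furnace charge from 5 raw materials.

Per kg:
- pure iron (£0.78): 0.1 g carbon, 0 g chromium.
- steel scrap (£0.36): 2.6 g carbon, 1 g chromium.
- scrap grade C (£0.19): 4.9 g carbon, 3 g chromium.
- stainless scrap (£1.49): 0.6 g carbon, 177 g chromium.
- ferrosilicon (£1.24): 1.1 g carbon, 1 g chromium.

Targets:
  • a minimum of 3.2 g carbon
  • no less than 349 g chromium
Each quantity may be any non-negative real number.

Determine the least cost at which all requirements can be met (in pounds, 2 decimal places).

This is a linear program. Let x1 = kg of pure iron, x2 = kg of steel scrap, x3 = kg of scrap grade C, x4 = kg of stainless scrap, x5 = kg of ferrosilicon.
min 0.78x1 + 0.36x2 + 0.19x3 + 1.49x4 + 1.24x5 subject to:
  0.1x1 + 2.6x2 + 4.9x3 + 0.6x4 + 1.1x5 ≥ 3.2   (carbon)
  1x2 + 3x3 + 177x4 + 1x5 ≥ 349   (chromium)
  x1, x2, x3, x4, x5 ≥ 0.
At the optimum only scrap grade C, stainless scrap are positive (pure iron, steel scrap, ferrosilicon = 0). Binding constraints: carbon and chromium.
Optimal quantities: scrap grade C = 0.4125 kg, stainless scrap = 1.965 kg.
Hence cost = 0.19·0.4125 + 1.49·1.965 = £3.0062.

£3.01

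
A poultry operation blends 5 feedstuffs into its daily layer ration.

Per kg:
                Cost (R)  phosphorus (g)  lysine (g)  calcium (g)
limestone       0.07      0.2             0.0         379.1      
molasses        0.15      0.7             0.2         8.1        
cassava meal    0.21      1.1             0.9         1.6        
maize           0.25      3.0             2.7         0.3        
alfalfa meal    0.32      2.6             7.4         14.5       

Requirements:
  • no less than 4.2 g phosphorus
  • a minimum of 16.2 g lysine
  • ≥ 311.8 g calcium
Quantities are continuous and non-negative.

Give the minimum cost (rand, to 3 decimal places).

R0.752

Set it up as a linear program. Let x1 = kg of limestone, x2 = kg of molasses, x3 = kg of cassava meal, x4 = kg of maize, x5 = kg of alfalfa meal.
Minimise 0.07x1 + 0.15x2 + 0.21x3 + 0.25x4 + 0.32x5 s.t.:
  0.2x1 + 0.7x2 + 1.1x3 + 3x4 + 2.6x5 ≥ 4.2   (phosphorus)
  0.2x2 + 0.9x3 + 2.7x4 + 7.4x5 ≥ 16.2   (lysine)
  379.1x1 + 8.1x2 + 1.6x3 + 0.3x4 + 14.5x5 ≥ 311.8   (calcium)
  x1, x2, x3, x4, x5 ≥ 0.
The minimum-cost mix takes nothing from molasses, cassava meal, maize — only limestone, alfalfa meal. Binding constraints: lysine and calcium.
Optimal quantities: limestone = 0.7387 kg, alfalfa meal = 2.189 kg.
Hence cost = 0.07·0.7387 + 0.32·2.189 = R0.75219.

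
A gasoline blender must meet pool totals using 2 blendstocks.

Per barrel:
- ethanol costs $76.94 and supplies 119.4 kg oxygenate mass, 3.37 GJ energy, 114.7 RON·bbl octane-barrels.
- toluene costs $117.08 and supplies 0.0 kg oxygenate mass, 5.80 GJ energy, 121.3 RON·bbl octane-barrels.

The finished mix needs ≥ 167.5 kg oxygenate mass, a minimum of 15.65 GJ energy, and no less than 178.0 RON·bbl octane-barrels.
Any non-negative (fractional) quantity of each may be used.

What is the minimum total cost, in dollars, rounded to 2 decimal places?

Let x1 = barrels of ethanol, x2 = barrels of toluene.
Minimise 76.94x1 + 117.08x2 with:
  119.4x1 ≥ 167.5   (oxygenate mass)
  3.37x1 + 5.8x2 ≥ 15.65   (energy)
  114.7x1 + 121.3x2 ≥ 178   (octane-barrels)
  x1, x2 ≥ 0.
Both inputs are positive at the optimum. There the oxygenate mass and energy constraints are tight.
So ethanol = 1.4028 barrels, toluene = 1.8832 barrels.
Objective = 76.94·1.4028 + 117.08·1.8832 = 328.4165.

$328.42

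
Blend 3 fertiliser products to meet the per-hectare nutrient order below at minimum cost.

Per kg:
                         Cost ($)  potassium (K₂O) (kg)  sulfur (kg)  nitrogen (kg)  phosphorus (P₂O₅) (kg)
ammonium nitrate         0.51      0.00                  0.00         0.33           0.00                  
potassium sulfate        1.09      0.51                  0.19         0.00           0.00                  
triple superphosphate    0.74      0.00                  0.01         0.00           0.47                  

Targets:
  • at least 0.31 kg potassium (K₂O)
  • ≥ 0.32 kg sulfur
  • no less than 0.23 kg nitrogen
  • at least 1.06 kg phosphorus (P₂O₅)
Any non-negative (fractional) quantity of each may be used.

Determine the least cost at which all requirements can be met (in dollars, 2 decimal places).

$3.73

Let x1 = kg of ammonium nitrate, x2 = kg of potassium sulfate, x3 = kg of triple superphosphate.
Minimise 0.51x1 + 1.09x2 + 0.74x3 s.t.:
  0.51x2 ≥ 0.31   (potassium (K₂O))
  0.19x2 + 0.01x3 ≥ 0.32   (sulfur)
  0.33x1 ≥ 0.23   (nitrogen)
  0.47x3 ≥ 1.06   (phosphorus (P₂O₅))
  x1, x2, x3 ≥ 0.
The optimal mix uses every input. There the sulfur, nitrogen, phosphorus (P₂O₅) constraints are tight.
So ammonium nitrate = 0.697 kg, potassium sulfate = 1.566 kg, triple superphosphate = 2.255 kg.
Cost = 0.51·0.697 + 1.09·1.566 + 0.74·2.255 = 3.7311.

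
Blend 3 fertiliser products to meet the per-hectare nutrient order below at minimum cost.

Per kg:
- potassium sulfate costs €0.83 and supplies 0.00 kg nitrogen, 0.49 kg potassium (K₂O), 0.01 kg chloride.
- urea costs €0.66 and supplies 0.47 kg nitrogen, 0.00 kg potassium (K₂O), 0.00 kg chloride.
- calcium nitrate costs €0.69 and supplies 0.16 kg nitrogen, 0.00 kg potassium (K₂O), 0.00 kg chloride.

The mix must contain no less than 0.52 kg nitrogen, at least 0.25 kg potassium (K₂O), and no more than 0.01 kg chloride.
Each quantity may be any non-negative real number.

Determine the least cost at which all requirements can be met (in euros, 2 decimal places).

Let x1 = kg of potassium sulfate, x2 = kg of urea, x3 = kg of calcium nitrate.
Minimise 0.83x1 + 0.66x2 + 0.69x3 with:
  0.47x2 + 0.16x3 ≥ 0.52   (nitrogen)
  0.49x1 ≥ 0.25   (potassium (K₂O))
  0.01x1 ≤ 0.01   (chloride)
  x1, x2, x3 ≥ 0.
The cheapest feasible vertex uses only potassium sulfate, urea; calcium nitrate is not used. Binding constraints: nitrogen and potassium (K₂O).
So potassium sulfate = 0.5102 kg, urea = 1.106 kg.
Total cost: 0.83·0.5102 + 0.66·1.106 = 1.1534.

€1.15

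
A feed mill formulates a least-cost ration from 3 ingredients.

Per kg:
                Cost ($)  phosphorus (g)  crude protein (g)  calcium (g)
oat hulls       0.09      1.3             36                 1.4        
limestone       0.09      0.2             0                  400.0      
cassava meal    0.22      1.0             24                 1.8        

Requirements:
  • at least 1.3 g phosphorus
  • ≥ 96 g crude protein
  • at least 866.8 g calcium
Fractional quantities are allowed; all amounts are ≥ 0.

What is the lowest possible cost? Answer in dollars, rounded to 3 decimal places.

$0.434

Let x1 = kg of oat hulls, x2 = kg of limestone, x3 = kg of cassava meal.
min 0.09x1 + 0.09x2 + 0.22x3 s.t.:
  1.3x1 + 0.2x2 + 1x3 ≥ 1.3   (phosphorus)
  36x1 + 24x3 ≥ 96   (crude protein)
  1.4x1 + 400x2 + 1.8x3 ≥ 866.8   (calcium)
  x1, x2, x3 ≥ 0.
The optimal basis is {oat hulls, limestone}; cassava meal drops out. There the crude protein and calcium constraints are tight.
So oat hulls = 2.667 kg, limestone = 2.158 kg.
Total cost: 0.09·2.667 + 0.09·2.158 = 0.43425.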